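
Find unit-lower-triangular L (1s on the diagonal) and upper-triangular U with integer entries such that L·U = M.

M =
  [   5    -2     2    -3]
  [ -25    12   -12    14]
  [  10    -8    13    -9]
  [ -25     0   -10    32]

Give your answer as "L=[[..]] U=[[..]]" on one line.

L=[[1,0,0,0],[-5,1,0,0],[2,-2,1,0],[-5,-5,-2,1]] U=[[5,-2,2,-3],[0,2,-2,-1],[0,0,5,-5],[0,0,0,2]]

  row1 -= -5·row0 → [0,2,-2,-1]
  row2 -= 2·row0 → [0,-4,9,-3]
  row3 -= -5·row0 → [0,-10,0,17]
  row2 -= -2·row1 → [0,0,5,-5]
  row3 -= -5·row1 → [0,0,-10,12]
  row3 -= -2·row2 → [0,0,0,2]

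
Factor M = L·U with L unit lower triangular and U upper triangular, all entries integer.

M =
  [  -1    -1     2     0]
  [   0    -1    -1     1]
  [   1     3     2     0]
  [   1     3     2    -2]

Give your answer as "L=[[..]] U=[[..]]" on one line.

L=[[1,0,0,0],[0,1,0,0],[-1,-2,1,0],[-1,-2,1,1]] U=[[-1,-1,2,0],[0,-1,-1,1],[0,0,2,2],[0,0,0,-2]]

  R1 -= 0·R0 → [0,-1,-1,1]
  R2 -= -1·R0 → [0,2,4,0]
  R3 -= -1·R0 → [0,2,4,-2]
  R2 -= -2·R1 → [0,0,2,2]
  R3 -= -2·R1 → [0,0,2,0]
  R3 -= 1·R2 → [0,0,0,-2]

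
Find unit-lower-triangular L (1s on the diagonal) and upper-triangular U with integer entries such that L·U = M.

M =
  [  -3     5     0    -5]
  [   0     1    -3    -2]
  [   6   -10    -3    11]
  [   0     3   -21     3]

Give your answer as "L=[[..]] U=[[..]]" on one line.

L=[[1,0,0,0],[0,1,0,0],[-2,0,1,0],[0,3,4,1]] U=[[-3,5,0,-5],[0,1,-3,-2],[0,0,-3,1],[0,0,0,5]]

  R1 -= 0·R0 → [0,1,-3,-2]
  R2 -= -2·R0 → [0,0,-3,1]
  R3 -= 0·R0 → [0,3,-21,3]
  R2 -= 0·R1 → [0,0,-3,1]
  R3 -= 3·R1 → [0,0,-12,9]
  R3 -= 4·R2 → [0,0,0,5]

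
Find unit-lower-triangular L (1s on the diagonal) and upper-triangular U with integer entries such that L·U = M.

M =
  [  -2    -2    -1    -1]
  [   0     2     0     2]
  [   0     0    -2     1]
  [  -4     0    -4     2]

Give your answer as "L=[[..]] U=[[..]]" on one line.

  row1 -= 0·row0 → [0,2,0,2]
  row2 -= 0·row0 → [0,0,-2,1]
  row3 -= 2·row0 → [0,4,-2,4]
  row2 -= 0·row1 → [0,0,-2,1]
  row3 -= 2·row1 → [0,0,-2,0]
  row3 -= 1·row2 → [0,0,0,-1]

L=[[1,0,0,0],[0,1,0,0],[0,0,1,0],[2,2,1,1]] U=[[-2,-2,-1,-1],[0,2,0,2],[0,0,-2,1],[0,0,0,-1]]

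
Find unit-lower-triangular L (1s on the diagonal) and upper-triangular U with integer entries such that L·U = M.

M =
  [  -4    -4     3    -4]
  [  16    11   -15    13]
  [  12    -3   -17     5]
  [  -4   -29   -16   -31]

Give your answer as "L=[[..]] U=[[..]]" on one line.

L=[[1,0,0,0],[-4,1,0,0],[-3,3,1,0],[1,5,-4,1]] U=[[-4,-4,3,-4],[0,-5,-3,-3],[0,0,1,2],[0,0,0,-4]]

  r1 -= -4·r0 → [0,-5,-3,-3]
  r2 -= -3·r0 → [0,-15,-8,-7]
  r3 -= 1·r0 → [0,-25,-19,-27]
  r2 -= 3·r1 → [0,0,1,2]
  r3 -= 5·r1 → [0,0,-4,-12]
  r3 -= -4·r2 → [0,0,0,-4]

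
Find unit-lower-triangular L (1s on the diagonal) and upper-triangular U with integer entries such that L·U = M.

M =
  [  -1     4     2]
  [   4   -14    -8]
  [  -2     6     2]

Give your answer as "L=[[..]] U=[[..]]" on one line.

L=[[1,0,0],[-4,1,0],[2,-1,1]] U=[[-1,4,2],[0,2,0],[0,0,-2]]

  R1 -= -4·R0 → [0,2,0]
  R2 -= 2·R0 → [0,-2,-2]
  R2 -= -1·R1 → [0,0,-2]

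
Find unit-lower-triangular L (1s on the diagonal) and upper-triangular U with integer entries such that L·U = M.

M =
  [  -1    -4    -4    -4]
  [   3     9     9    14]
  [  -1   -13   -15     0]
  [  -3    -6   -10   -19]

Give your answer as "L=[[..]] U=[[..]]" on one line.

L=[[1,0,0,0],[-3,1,0,0],[1,3,1,0],[3,-2,2,1]] U=[[-1,-4,-4,-4],[0,-3,-3,2],[0,0,-2,-2],[0,0,0,1]]

  row1 -= -3·row0 → [0,-3,-3,2]
  row2 -= 1·row0 → [0,-9,-11,4]
  row3 -= 3·row0 → [0,6,2,-7]
  row2 -= 3·row1 → [0,0,-2,-2]
  row3 -= -2·row1 → [0,0,-4,-3]
  row3 -= 2·row2 → [0,0,0,1]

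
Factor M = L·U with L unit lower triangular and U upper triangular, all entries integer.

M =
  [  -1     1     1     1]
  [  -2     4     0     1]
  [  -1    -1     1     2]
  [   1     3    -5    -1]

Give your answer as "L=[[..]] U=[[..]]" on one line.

L=[[1,0,0,0],[2,1,0,0],[1,-1,1,0],[-1,2,0,1]] U=[[-1,1,1,1],[0,2,-2,-1],[0,0,-2,0],[0,0,0,2]]

  row1 -= 2·row0 → [0,2,-2,-1]
  row2 -= 1·row0 → [0,-2,0,1]
  row3 -= -1·row0 → [0,4,-4,0]
  row2 -= -1·row1 → [0,0,-2,0]
  row3 -= 2·row1 → [0,0,0,2]
  row3 -= 0·row2 → [0,0,0,2]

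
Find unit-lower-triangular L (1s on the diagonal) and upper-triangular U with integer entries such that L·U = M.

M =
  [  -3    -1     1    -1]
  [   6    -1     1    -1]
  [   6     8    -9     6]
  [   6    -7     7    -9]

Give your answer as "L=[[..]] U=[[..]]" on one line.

  R1 -= -2·R0 → [0,-3,3,-3]
  R2 -= -2·R0 → [0,6,-7,4]
  R3 -= -2·R0 → [0,-9,9,-11]
  R2 -= -2·R1 → [0,0,-1,-2]
  R3 -= 3·R1 → [0,0,0,-2]
  R3 -= 0·R2 → [0,0,0,-2]

L=[[1,0,0,0],[-2,1,0,0],[-2,-2,1,0],[-2,3,0,1]] U=[[-3,-1,1,-1],[0,-3,3,-3],[0,0,-1,-2],[0,0,0,-2]]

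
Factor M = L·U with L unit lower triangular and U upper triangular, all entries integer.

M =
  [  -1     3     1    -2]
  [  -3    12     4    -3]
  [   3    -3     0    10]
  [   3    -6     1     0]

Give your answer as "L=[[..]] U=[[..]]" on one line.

  R1 -= 3·R0 → [0,3,1,3]
  R2 -= -3·R0 → [0,6,3,4]
  R3 -= -3·R0 → [0,3,4,-6]
  R2 -= 2·R1 → [0,0,1,-2]
  R3 -= 1·R1 → [0,0,3,-9]
  R3 -= 3·R2 → [0,0,0,-3]

L=[[1,0,0,0],[3,1,0,0],[-3,2,1,0],[-3,1,3,1]] U=[[-1,3,1,-2],[0,3,1,3],[0,0,1,-2],[0,0,0,-3]]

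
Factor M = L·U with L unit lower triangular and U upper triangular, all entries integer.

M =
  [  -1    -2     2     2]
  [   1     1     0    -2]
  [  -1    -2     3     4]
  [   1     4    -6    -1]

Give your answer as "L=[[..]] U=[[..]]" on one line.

  row1 -= -1·row0 → [0,-1,2,0]
  row2 -= 1·row0 → [0,0,1,2]
  row3 -= -1·row0 → [0,2,-4,1]
  row2 -= 0·row1 → [0,0,1,2]
  row3 -= -2·row1 → [0,0,0,1]
  row3 -= 0·row2 → [0,0,0,1]

L=[[1,0,0,0],[-1,1,0,0],[1,0,1,0],[-1,-2,0,1]] U=[[-1,-2,2,2],[0,-1,2,0],[0,0,1,2],[0,0,0,1]]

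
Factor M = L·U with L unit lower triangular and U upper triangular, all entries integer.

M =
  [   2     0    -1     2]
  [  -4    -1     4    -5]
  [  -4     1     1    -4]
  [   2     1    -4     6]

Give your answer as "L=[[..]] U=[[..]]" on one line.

L=[[1,0,0,0],[-2,1,0,0],[-2,-1,1,0],[1,-1,-1,1]] U=[[2,0,-1,2],[0,-1,2,-1],[0,0,1,-1],[0,0,0,2]]

  r1 -= -2·r0 → [0,-1,2,-1]
  r2 -= -2·r0 → [0,1,-1,0]
  r3 -= 1·r0 → [0,1,-3,4]
  r2 -= -1·r1 → [0,0,1,-1]
  r3 -= -1·r1 → [0,0,-1,3]
  r3 -= -1·r2 → [0,0,0,2]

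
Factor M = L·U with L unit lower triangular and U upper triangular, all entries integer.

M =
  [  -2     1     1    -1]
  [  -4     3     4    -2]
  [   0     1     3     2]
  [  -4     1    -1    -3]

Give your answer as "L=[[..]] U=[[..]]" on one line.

  row1 -= 2·row0 → [0,1,2,0]
  row2 -= 0·row0 → [0,1,3,2]
  row3 -= 2·row0 → [0,-1,-3,-1]
  row2 -= 1·row1 → [0,0,1,2]
  row3 -= -1·row1 → [0,0,-1,-1]
  row3 -= -1·row2 → [0,0,0,1]

L=[[1,0,0,0],[2,1,0,0],[0,1,1,0],[2,-1,-1,1]] U=[[-2,1,1,-1],[0,1,2,0],[0,0,1,2],[0,0,0,1]]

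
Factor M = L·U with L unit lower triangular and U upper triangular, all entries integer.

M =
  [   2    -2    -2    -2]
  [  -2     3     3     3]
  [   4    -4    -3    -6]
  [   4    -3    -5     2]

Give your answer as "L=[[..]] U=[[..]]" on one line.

  r1 -= -1·r0 → [0,1,1,1]
  r2 -= 2·r0 → [0,0,1,-2]
  r3 -= 2·r0 → [0,1,-1,6]
  r2 -= 0·r1 → [0,0,1,-2]
  r3 -= 1·r1 → [0,0,-2,5]
  r3 -= -2·r2 → [0,0,0,1]

L=[[1,0,0,0],[-1,1,0,0],[2,0,1,0],[2,1,-2,1]] U=[[2,-2,-2,-2],[0,1,1,1],[0,0,1,-2],[0,0,0,1]]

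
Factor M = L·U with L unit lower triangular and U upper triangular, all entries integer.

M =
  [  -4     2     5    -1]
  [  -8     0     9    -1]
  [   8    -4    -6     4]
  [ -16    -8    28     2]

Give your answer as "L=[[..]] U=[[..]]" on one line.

  R1 -= 2·R0 → [0,-4,-1,1]
  R2 -= -2·R0 → [0,0,4,2]
  R3 -= 4·R0 → [0,-16,8,6]
  R2 -= 0·R1 → [0,0,4,2]
  R3 -= 4·R1 → [0,0,12,2]
  R3 -= 3·R2 → [0,0,0,-4]

L=[[1,0,0,0],[2,1,0,0],[-2,0,1,0],[4,4,3,1]] U=[[-4,2,5,-1],[0,-4,-1,1],[0,0,4,2],[0,0,0,-4]]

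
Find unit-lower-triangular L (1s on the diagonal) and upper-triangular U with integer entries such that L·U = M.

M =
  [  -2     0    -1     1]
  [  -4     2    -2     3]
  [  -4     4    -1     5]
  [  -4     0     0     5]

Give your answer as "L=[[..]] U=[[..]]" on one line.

  R1 -= 2·R0 → [0,2,0,1]
  R2 -= 2·R0 → [0,4,1,3]
  R3 -= 2·R0 → [0,0,2,3]
  R2 -= 2·R1 → [0,0,1,1]
  R3 -= 0·R1 → [0,0,2,3]
  R3 -= 2·R2 → [0,0,0,1]

L=[[1,0,0,0],[2,1,0,0],[2,2,1,0],[2,0,2,1]] U=[[-2,0,-1,1],[0,2,0,1],[0,0,1,1],[0,0,0,1]]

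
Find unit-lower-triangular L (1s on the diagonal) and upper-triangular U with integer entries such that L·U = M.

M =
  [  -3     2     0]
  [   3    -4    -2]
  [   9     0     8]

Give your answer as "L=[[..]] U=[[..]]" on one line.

  row1 -= -1·row0 → [0,-2,-2]
  row2 -= -3·row0 → [0,6,8]
  row2 -= -3·row1 → [0,0,2]

L=[[1,0,0],[-1,1,0],[-3,-3,1]] U=[[-3,2,0],[0,-2,-2],[0,0,2]]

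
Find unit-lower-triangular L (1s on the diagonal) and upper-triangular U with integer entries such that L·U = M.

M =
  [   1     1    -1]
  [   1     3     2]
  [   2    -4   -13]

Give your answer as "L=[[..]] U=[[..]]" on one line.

L=[[1,0,0],[1,1,0],[2,-3,1]] U=[[1,1,-1],[0,2,3],[0,0,-2]]

  R1 -= 1·R0 → [0,2,3]
  R2 -= 2·R0 → [0,-6,-11]
  R2 -= -3·R1 → [0,0,-2]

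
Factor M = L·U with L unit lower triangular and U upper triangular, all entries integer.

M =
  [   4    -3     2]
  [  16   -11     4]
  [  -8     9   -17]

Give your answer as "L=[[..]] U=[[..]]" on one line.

L=[[1,0,0],[4,1,0],[-2,3,1]] U=[[4,-3,2],[0,1,-4],[0,0,-1]]

  row1 -= 4·row0 → [0,1,-4]
  row2 -= -2·row0 → [0,3,-13]
  row2 -= 3·row1 → [0,0,-1]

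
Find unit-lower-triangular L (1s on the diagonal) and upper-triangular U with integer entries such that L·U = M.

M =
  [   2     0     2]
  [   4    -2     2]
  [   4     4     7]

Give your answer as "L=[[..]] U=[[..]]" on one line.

  R1 -= 2·R0 → [0,-2,-2]
  R2 -= 2·R0 → [0,4,3]
  R2 -= -2·R1 → [0,0,-1]

L=[[1,0,0],[2,1,0],[2,-2,1]] U=[[2,0,2],[0,-2,-2],[0,0,-1]]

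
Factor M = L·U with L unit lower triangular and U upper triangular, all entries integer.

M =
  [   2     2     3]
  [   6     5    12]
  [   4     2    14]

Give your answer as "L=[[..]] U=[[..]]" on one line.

L=[[1,0,0],[3,1,0],[2,2,1]] U=[[2,2,3],[0,-1,3],[0,0,2]]

  R1 -= 3·R0 → [0,-1,3]
  R2 -= 2·R0 → [0,-2,8]
  R2 -= 2·R1 → [0,0,2]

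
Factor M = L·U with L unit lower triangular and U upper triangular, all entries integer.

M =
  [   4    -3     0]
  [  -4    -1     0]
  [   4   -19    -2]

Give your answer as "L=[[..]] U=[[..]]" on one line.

  row1 -= -1·row0 → [0,-4,0]
  row2 -= 1·row0 → [0,-16,-2]
  row2 -= 4·row1 → [0,0,-2]

L=[[1,0,0],[-1,1,0],[1,4,1]] U=[[4,-3,0],[0,-4,0],[0,0,-2]]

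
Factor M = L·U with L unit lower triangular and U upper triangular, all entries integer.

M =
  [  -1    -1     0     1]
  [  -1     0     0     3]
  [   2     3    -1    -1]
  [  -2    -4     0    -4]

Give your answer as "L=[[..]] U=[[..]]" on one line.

  R1 -= 1·R0 → [0,1,0,2]
  R2 -= -2·R0 → [0,1,-1,1]
  R3 -= 2·R0 → [0,-2,0,-6]
  R2 -= 1·R1 → [0,0,-1,-1]
  R3 -= -2·R1 → [0,0,0,-2]
  R3 -= 0·R2 → [0,0,0,-2]

L=[[1,0,0,0],[1,1,0,0],[-2,1,1,0],[2,-2,0,1]] U=[[-1,-1,0,1],[0,1,0,2],[0,0,-1,-1],[0,0,0,-2]]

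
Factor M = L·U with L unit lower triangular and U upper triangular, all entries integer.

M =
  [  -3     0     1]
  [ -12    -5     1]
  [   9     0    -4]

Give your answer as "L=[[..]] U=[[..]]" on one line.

L=[[1,0,0],[4,1,0],[-3,0,1]] U=[[-3,0,1],[0,-5,-3],[0,0,-1]]

  r1 -= 4·r0 → [0,-5,-3]
  r2 -= -3·r0 → [0,0,-1]
  r2 -= 0·r1 → [0,0,-1]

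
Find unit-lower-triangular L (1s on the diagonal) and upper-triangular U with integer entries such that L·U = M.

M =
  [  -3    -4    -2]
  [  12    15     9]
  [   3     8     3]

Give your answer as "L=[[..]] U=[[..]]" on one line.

  r1 -= -4·r0 → [0,-1,1]
  r2 -= -1·r0 → [0,4,1]
  r2 -= -4·r1 → [0,0,5]

L=[[1,0,0],[-4,1,0],[-1,-4,1]] U=[[-3,-4,-2],[0,-1,1],[0,0,5]]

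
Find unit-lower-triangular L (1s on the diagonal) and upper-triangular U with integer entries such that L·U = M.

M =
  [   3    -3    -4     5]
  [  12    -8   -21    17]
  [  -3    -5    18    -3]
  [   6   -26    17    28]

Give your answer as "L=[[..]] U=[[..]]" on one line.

L=[[1,0,0,0],[4,1,0,0],[-1,-2,1,0],[2,-5,0,1]] U=[[3,-3,-4,5],[0,4,-5,-3],[0,0,4,-4],[0,0,0,3]]

  R1 -= 4·R0 → [0,4,-5,-3]
  R2 -= -1·R0 → [0,-8,14,2]
  R3 -= 2·R0 → [0,-20,25,18]
  R2 -= -2·R1 → [0,0,4,-4]
  R3 -= -5·R1 → [0,0,0,3]
  R3 -= 0·R2 → [0,0,0,3]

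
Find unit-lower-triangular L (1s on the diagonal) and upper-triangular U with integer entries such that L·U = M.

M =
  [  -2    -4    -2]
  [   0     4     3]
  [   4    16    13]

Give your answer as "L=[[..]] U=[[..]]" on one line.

L=[[1,0,0],[0,1,0],[-2,2,1]] U=[[-2,-4,-2],[0,4,3],[0,0,3]]

  R1 -= 0·R0 → [0,4,3]
  R2 -= -2·R0 → [0,8,9]
  R2 -= 2·R1 → [0,0,3]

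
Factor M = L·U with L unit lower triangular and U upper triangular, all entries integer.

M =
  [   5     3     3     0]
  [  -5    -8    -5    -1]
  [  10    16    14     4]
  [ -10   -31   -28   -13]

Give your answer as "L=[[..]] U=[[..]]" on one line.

L=[[1,0,0,0],[-1,1,0,0],[2,-2,1,0],[-2,5,-3,1]] U=[[5,3,3,0],[0,-5,-2,-1],[0,0,4,2],[0,0,0,-2]]

  row1 -= -1·row0 → [0,-5,-2,-1]
  row2 -= 2·row0 → [0,10,8,4]
  row3 -= -2·row0 → [0,-25,-22,-13]
  row2 -= -2·row1 → [0,0,4,2]
  row3 -= 5·row1 → [0,0,-12,-8]
  row3 -= -3·row2 → [0,0,0,-2]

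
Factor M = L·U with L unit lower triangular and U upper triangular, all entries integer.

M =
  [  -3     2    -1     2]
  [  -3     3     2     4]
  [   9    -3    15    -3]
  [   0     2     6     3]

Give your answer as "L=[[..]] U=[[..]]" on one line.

  row1 -= 1·row0 → [0,1,3,2]
  row2 -= -3·row0 → [0,3,12,3]
  row3 -= 0·row0 → [0,2,6,3]
  row2 -= 3·row1 → [0,0,3,-3]
  row3 -= 2·row1 → [0,0,0,-1]
  row3 -= 0·row2 → [0,0,0,-1]

L=[[1,0,0,0],[1,1,0,0],[-3,3,1,0],[0,2,0,1]] U=[[-3,2,-1,2],[0,1,3,2],[0,0,3,-3],[0,0,0,-1]]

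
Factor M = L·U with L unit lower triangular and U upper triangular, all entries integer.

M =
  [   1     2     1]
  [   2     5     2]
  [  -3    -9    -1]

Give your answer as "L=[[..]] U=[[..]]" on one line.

  R1 -= 2·R0 → [0,1,0]
  R2 -= -3·R0 → [0,-3,2]
  R2 -= -3·R1 → [0,0,2]

L=[[1,0,0],[2,1,0],[-3,-3,1]] U=[[1,2,1],[0,1,0],[0,0,2]]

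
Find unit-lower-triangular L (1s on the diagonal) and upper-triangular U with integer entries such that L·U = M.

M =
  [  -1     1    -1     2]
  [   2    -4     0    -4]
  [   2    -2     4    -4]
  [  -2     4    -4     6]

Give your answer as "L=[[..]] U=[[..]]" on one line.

L=[[1,0,0,0],[-2,1,0,0],[-2,0,1,0],[2,-1,-2,1]] U=[[-1,1,-1,2],[0,-2,-2,0],[0,0,2,0],[0,0,0,2]]

  R1 -= -2·R0 → [0,-2,-2,0]
  R2 -= -2·R0 → [0,0,2,0]
  R3 -= 2·R0 → [0,2,-2,2]
  R2 -= 0·R1 → [0,0,2,0]
  R3 -= -1·R1 → [0,0,-4,2]
  R3 -= -2·R2 → [0,0,0,2]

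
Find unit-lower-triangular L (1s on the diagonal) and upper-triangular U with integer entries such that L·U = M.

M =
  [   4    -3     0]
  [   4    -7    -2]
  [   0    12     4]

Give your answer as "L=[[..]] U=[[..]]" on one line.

L=[[1,0,0],[1,1,0],[0,-3,1]] U=[[4,-3,0],[0,-4,-2],[0,0,-2]]

  r1 -= 1·r0 → [0,-4,-2]
  r2 -= 0·r0 → [0,12,4]
  r2 -= -3·r1 → [0,0,-2]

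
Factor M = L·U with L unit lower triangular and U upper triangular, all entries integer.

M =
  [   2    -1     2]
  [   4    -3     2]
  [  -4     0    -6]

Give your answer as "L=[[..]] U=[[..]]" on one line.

  R1 -= 2·R0 → [0,-1,-2]
  R2 -= -2·R0 → [0,-2,-2]
  R2 -= 2·R1 → [0,0,2]

L=[[1,0,0],[2,1,0],[-2,2,1]] U=[[2,-1,2],[0,-1,-2],[0,0,2]]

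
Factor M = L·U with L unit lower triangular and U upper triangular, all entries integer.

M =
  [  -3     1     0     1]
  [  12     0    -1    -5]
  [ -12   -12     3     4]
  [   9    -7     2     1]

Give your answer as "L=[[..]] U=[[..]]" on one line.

L=[[1,0,0,0],[-4,1,0,0],[4,-4,1,0],[-3,-1,-1,1]] U=[[-3,1,0,1],[0,4,-1,-1],[0,0,-1,-4],[0,0,0,-1]]

  r1 -= -4·r0 → [0,4,-1,-1]
  r2 -= 4·r0 → [0,-16,3,0]
  r3 -= -3·r0 → [0,-4,2,4]
  r2 -= -4·r1 → [0,0,-1,-4]
  r3 -= -1·r1 → [0,0,1,3]
  r3 -= -1·r2 → [0,0,0,-1]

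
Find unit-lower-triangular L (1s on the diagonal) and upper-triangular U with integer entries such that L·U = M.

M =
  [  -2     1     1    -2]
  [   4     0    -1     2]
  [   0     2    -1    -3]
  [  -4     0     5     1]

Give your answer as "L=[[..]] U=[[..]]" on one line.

  R1 -= -2·R0 → [0,2,1,-2]
  R2 -= 0·R0 → [0,2,-1,-3]
  R3 -= 2·R0 → [0,-2,3,5]
  R2 -= 1·R1 → [0,0,-2,-1]
  R3 -= -1·R1 → [0,0,4,3]
  R3 -= -2·R2 → [0,0,0,1]

L=[[1,0,0,0],[-2,1,0,0],[0,1,1,0],[2,-1,-2,1]] U=[[-2,1,1,-2],[0,2,1,-2],[0,0,-2,-1],[0,0,0,1]]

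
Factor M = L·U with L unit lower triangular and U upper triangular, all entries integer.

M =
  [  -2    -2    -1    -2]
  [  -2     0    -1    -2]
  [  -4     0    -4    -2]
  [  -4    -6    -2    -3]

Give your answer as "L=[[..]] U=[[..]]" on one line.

  row1 -= 1·row0 → [0,2,0,0]
  row2 -= 2·row0 → [0,4,-2,2]
  row3 -= 2·row0 → [0,-2,0,1]
  row2 -= 2·row1 → [0,0,-2,2]
  row3 -= -1·row1 → [0,0,0,1]
  row3 -= 0·row2 → [0,0,0,1]

L=[[1,0,0,0],[1,1,0,0],[2,2,1,0],[2,-1,0,1]] U=[[-2,-2,-1,-2],[0,2,0,0],[0,0,-2,2],[0,0,0,1]]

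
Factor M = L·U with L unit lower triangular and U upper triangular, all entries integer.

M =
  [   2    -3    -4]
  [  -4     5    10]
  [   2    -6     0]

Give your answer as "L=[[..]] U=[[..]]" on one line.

  r1 -= -2·r0 → [0,-1,2]
  r2 -= 1·r0 → [0,-3,4]
  r2 -= 3·r1 → [0,0,-2]

L=[[1,0,0],[-2,1,0],[1,3,1]] U=[[2,-3,-4],[0,-1,2],[0,0,-2]]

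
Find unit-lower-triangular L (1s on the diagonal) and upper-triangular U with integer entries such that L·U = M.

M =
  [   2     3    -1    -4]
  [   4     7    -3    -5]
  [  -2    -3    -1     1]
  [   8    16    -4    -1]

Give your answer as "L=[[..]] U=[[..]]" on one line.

L=[[1,0,0,0],[2,1,0,0],[-1,0,1,0],[4,4,-2,1]] U=[[2,3,-1,-4],[0,1,-1,3],[0,0,-2,-3],[0,0,0,-3]]

  R1 -= 2·R0 → [0,1,-1,3]
  R2 -= -1·R0 → [0,0,-2,-3]
  R3 -= 4·R0 → [0,4,0,15]
  R2 -= 0·R1 → [0,0,-2,-3]
  R3 -= 4·R1 → [0,0,4,3]
  R3 -= -2·R2 → [0,0,0,-3]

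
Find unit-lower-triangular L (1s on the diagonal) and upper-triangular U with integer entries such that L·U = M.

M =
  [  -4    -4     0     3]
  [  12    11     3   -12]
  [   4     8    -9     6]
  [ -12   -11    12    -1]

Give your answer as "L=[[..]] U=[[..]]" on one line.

L=[[1,0,0,0],[-3,1,0,0],[-1,-4,1,0],[3,-1,5,1]] U=[[-4,-4,0,3],[0,-1,3,-3],[0,0,3,-3],[0,0,0,2]]

  R1 -= -3·R0 → [0,-1,3,-3]
  R2 -= -1·R0 → [0,4,-9,9]
  R3 -= 3·R0 → [0,1,12,-10]
  R2 -= -4·R1 → [0,0,3,-3]
  R3 -= -1·R1 → [0,0,15,-13]
  R3 -= 5·R2 → [0,0,0,2]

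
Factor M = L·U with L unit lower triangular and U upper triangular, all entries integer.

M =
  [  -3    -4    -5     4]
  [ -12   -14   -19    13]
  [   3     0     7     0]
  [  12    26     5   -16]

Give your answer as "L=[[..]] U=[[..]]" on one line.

  r1 -= 4·r0 → [0,2,1,-3]
  r2 -= -1·r0 → [0,-4,2,4]
  r3 -= -4·r0 → [0,10,-15,0]
  r2 -= -2·r1 → [0,0,4,-2]
  r3 -= 5·r1 → [0,0,-20,15]
  r3 -= -5·r2 → [0,0,0,5]

L=[[1,0,0,0],[4,1,0,0],[-1,-2,1,0],[-4,5,-5,1]] U=[[-3,-4,-5,4],[0,2,1,-3],[0,0,4,-2],[0,0,0,5]]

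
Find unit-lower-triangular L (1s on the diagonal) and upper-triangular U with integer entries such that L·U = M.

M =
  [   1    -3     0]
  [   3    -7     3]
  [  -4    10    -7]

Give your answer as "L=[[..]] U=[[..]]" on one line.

  row1 -= 3·row0 → [0,2,3]
  row2 -= -4·row0 → [0,-2,-7]
  row2 -= -1·row1 → [0,0,-4]

L=[[1,0,0],[3,1,0],[-4,-1,1]] U=[[1,-3,0],[0,2,3],[0,0,-4]]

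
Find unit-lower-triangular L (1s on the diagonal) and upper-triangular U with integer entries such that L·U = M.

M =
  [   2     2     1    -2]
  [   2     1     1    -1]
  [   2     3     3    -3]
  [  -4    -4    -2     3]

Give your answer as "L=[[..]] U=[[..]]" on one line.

  R1 -= 1·R0 → [0,-1,0,1]
  R2 -= 1·R0 → [0,1,2,-1]
  R3 -= -2·R0 → [0,0,0,-1]
  R2 -= -1·R1 → [0,0,2,0]
  R3 -= 0·R1 → [0,0,0,-1]
  R3 -= 0·R2 → [0,0,0,-1]

L=[[1,0,0,0],[1,1,0,0],[1,-1,1,0],[-2,0,0,1]] U=[[2,2,1,-2],[0,-1,0,1],[0,0,2,0],[0,0,0,-1]]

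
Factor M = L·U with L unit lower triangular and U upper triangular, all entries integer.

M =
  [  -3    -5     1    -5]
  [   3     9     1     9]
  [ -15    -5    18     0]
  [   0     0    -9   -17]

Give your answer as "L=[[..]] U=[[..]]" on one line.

  row1 -= -1·row0 → [0,4,2,4]
  row2 -= 5·row0 → [0,20,13,25]
  row3 -= 0·row0 → [0,0,-9,-17]
  row2 -= 5·row1 → [0,0,3,5]
  row3 -= 0·row1 → [0,0,-9,-17]
  row3 -= -3·row2 → [0,0,0,-2]

L=[[1,0,0,0],[-1,1,0,0],[5,5,1,0],[0,0,-3,1]] U=[[-3,-5,1,-5],[0,4,2,4],[0,0,3,5],[0,0,0,-2]]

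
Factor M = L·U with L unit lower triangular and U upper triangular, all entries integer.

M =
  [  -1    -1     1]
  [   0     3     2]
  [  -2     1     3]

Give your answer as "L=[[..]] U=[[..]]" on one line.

  R1 -= 0·R0 → [0,3,2]
  R2 -= 2·R0 → [0,3,1]
  R2 -= 1·R1 → [0,0,-1]

L=[[1,0,0],[0,1,0],[2,1,1]] U=[[-1,-1,1],[0,3,2],[0,0,-1]]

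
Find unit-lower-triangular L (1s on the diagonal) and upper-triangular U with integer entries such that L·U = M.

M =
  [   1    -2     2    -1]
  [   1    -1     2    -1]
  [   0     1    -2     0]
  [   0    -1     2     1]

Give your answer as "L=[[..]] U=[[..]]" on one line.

  R1 -= 1·R0 → [0,1,0,0]
  R2 -= 0·R0 → [0,1,-2,0]
  R3 -= 0·R0 → [0,-1,2,1]
  R2 -= 1·R1 → [0,0,-2,0]
  R3 -= -1·R1 → [0,0,2,1]
  R3 -= -1·R2 → [0,0,0,1]

L=[[1,0,0,0],[1,1,0,0],[0,1,1,0],[0,-1,-1,1]] U=[[1,-2,2,-1],[0,1,0,0],[0,0,-2,0],[0,0,0,1]]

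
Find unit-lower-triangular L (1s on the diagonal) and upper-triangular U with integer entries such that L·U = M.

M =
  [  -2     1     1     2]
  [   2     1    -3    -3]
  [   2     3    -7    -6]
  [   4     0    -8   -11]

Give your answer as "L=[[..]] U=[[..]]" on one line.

L=[[1,0,0,0],[-1,1,0,0],[-1,2,1,0],[-2,1,2,1]] U=[[-2,1,1,2],[0,2,-2,-1],[0,0,-2,-2],[0,0,0,-2]]

  r1 -= -1·r0 → [0,2,-2,-1]
  r2 -= -1·r0 → [0,4,-6,-4]
  r3 -= -2·r0 → [0,2,-6,-7]
  r2 -= 2·r1 → [0,0,-2,-2]
  r3 -= 1·r1 → [0,0,-4,-6]
  r3 -= 2·r2 → [0,0,0,-2]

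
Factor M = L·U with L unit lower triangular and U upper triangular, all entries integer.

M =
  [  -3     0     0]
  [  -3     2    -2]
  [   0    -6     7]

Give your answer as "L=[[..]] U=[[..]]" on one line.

L=[[1,0,0],[1,1,0],[0,-3,1]] U=[[-3,0,0],[0,2,-2],[0,0,1]]

  r1 -= 1·r0 → [0,2,-2]
  r2 -= 0·r0 → [0,-6,7]
  r2 -= -3·r1 → [0,0,1]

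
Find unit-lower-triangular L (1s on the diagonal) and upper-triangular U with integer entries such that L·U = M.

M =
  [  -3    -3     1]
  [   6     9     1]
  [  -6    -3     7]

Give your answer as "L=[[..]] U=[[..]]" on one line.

L=[[1,0,0],[-2,1,0],[2,1,1]] U=[[-3,-3,1],[0,3,3],[0,0,2]]

  r1 -= -2·r0 → [0,3,3]
  r2 -= 2·r0 → [0,3,5]
  r2 -= 1·r1 → [0,0,2]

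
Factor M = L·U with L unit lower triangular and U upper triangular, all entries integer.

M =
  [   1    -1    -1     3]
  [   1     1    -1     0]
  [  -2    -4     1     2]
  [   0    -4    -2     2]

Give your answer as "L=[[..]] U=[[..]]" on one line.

  row1 -= 1·row0 → [0,2,0,-3]
  row2 -= -2·row0 → [0,-6,-1,8]
  row3 -= 0·row0 → [0,-4,-2,2]
  row2 -= -3·row1 → [0,0,-1,-1]
  row3 -= -2·row1 → [0,0,-2,-4]
  row3 -= 2·row2 → [0,0,0,-2]

L=[[1,0,0,0],[1,1,0,0],[-2,-3,1,0],[0,-2,2,1]] U=[[1,-1,-1,3],[0,2,0,-3],[0,0,-1,-1],[0,0,0,-2]]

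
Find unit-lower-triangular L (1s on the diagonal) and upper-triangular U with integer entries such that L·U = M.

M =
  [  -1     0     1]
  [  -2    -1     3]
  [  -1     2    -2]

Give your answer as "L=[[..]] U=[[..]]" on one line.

L=[[1,0,0],[2,1,0],[1,-2,1]] U=[[-1,0,1],[0,-1,1],[0,0,-1]]

  r1 -= 2·r0 → [0,-1,1]
  r2 -= 1·r0 → [0,2,-3]
  r2 -= -2·r1 → [0,0,-1]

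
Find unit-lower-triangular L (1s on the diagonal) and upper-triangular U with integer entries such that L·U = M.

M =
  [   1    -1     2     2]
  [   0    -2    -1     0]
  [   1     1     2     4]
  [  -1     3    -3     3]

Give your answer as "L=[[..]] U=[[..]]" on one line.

L=[[1,0,0,0],[0,1,0,0],[1,-1,1,0],[-1,-1,2,1]] U=[[1,-1,2,2],[0,-2,-1,0],[0,0,-1,2],[0,0,0,1]]

  row1 -= 0·row0 → [0,-2,-1,0]
  row2 -= 1·row0 → [0,2,0,2]
  row3 -= -1·row0 → [0,2,-1,5]
  row2 -= -1·row1 → [0,0,-1,2]
  row3 -= -1·row1 → [0,0,-2,5]
  row3 -= 2·row2 → [0,0,0,1]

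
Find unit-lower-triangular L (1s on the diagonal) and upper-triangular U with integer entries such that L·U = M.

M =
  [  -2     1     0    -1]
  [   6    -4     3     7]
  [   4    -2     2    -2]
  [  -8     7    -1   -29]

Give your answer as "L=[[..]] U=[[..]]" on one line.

L=[[1,0,0,0],[-3,1,0,0],[-2,0,1,0],[4,-3,4,1]] U=[[-2,1,0,-1],[0,-1,3,4],[0,0,2,-4],[0,0,0,3]]

  row1 -= -3·row0 → [0,-1,3,4]
  row2 -= -2·row0 → [0,0,2,-4]
  row3 -= 4·row0 → [0,3,-1,-25]
  row2 -= 0·row1 → [0,0,2,-4]
  row3 -= -3·row1 → [0,0,8,-13]
  row3 -= 4·row2 → [0,0,0,3]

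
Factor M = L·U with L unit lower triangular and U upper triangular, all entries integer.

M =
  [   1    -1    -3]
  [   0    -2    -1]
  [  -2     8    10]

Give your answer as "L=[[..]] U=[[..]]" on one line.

L=[[1,0,0],[0,1,0],[-2,-3,1]] U=[[1,-1,-3],[0,-2,-1],[0,0,1]]

  row1 -= 0·row0 → [0,-2,-1]
  row2 -= -2·row0 → [0,6,4]
  row2 -= -3·row1 → [0,0,1]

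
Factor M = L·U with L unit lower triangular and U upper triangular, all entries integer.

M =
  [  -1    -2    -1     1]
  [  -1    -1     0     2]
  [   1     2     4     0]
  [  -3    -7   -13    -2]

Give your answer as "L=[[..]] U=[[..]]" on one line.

  R1 -= 1·R0 → [0,1,1,1]
  R2 -= -1·R0 → [0,0,3,1]
  R3 -= 3·R0 → [0,-1,-10,-5]
  R2 -= 0·R1 → [0,0,3,1]
  R3 -= -1·R1 → [0,0,-9,-4]
  R3 -= -3·R2 → [0,0,0,-1]

L=[[1,0,0,0],[1,1,0,0],[-1,0,1,0],[3,-1,-3,1]] U=[[-1,-2,-1,1],[0,1,1,1],[0,0,3,1],[0,0,0,-1]]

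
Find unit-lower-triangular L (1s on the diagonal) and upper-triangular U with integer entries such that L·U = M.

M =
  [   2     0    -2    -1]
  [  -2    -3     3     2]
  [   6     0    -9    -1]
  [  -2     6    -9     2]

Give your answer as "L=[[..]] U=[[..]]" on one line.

L=[[1,0,0,0],[-1,1,0,0],[3,0,1,0],[-1,-2,3,1]] U=[[2,0,-2,-1],[0,-3,1,1],[0,0,-3,2],[0,0,0,-3]]

  row1 -= -1·row0 → [0,-3,1,1]
  row2 -= 3·row0 → [0,0,-3,2]
  row3 -= -1·row0 → [0,6,-11,1]
  row2 -= 0·row1 → [0,0,-3,2]
  row3 -= -2·row1 → [0,0,-9,3]
  row3 -= 3·row2 → [0,0,0,-3]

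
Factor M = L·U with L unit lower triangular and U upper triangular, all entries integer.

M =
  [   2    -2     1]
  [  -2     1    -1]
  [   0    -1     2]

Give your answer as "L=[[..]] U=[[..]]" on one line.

  row1 -= -1·row0 → [0,-1,0]
  row2 -= 0·row0 → [0,-1,2]
  row2 -= 1·row1 → [0,0,2]

L=[[1,0,0],[-1,1,0],[0,1,1]] U=[[2,-2,1],[0,-1,0],[0,0,2]]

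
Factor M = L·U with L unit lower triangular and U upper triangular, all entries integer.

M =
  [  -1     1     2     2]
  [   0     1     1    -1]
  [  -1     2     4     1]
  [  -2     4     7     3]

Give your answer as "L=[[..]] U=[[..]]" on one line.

  r1 -= 0·r0 → [0,1,1,-1]
  r2 -= 1·r0 → [0,1,2,-1]
  r3 -= 2·r0 → [0,2,3,-1]
  r2 -= 1·r1 → [0,0,1,0]
  r3 -= 2·r1 → [0,0,1,1]
  r3 -= 1·r2 → [0,0,0,1]

L=[[1,0,0,0],[0,1,0,0],[1,1,1,0],[2,2,1,1]] U=[[-1,1,2,2],[0,1,1,-1],[0,0,1,0],[0,0,0,1]]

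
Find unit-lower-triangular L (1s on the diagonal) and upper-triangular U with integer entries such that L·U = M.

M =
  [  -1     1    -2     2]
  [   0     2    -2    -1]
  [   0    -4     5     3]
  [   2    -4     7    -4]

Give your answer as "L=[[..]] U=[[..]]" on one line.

  R1 -= 0·R0 → [0,2,-2,-1]
  R2 -= 0·R0 → [0,-4,5,3]
  R3 -= -2·R0 → [0,-2,3,0]
  R2 -= -2·R1 → [0,0,1,1]
  R3 -= -1·R1 → [0,0,1,-1]
  R3 -= 1·R2 → [0,0,0,-2]

L=[[1,0,0,0],[0,1,0,0],[0,-2,1,0],[-2,-1,1,1]] U=[[-1,1,-2,2],[0,2,-2,-1],[0,0,1,1],[0,0,0,-2]]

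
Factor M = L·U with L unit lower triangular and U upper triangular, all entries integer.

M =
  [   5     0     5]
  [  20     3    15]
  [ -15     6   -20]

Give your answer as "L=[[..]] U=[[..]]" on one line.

L=[[1,0,0],[4,1,0],[-3,2,1]] U=[[5,0,5],[0,3,-5],[0,0,5]]

  R1 -= 4·R0 → [0,3,-5]
  R2 -= -3·R0 → [0,6,-5]
  R2 -= 2·R1 → [0,0,5]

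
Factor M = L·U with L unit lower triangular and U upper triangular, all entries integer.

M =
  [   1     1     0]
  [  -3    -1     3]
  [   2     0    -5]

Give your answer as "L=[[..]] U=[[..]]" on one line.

  r1 -= -3·r0 → [0,2,3]
  r2 -= 2·r0 → [0,-2,-5]
  r2 -= -1·r1 → [0,0,-2]

L=[[1,0,0],[-3,1,0],[2,-1,1]] U=[[1,1,0],[0,2,3],[0,0,-2]]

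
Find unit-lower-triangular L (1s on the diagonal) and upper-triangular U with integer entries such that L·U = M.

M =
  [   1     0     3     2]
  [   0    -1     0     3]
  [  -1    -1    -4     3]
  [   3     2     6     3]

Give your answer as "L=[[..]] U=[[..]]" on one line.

L=[[1,0,0,0],[0,1,0,0],[-1,1,1,0],[3,-2,3,1]] U=[[1,0,3,2],[0,-1,0,3],[0,0,-1,2],[0,0,0,-3]]

  row1 -= 0·row0 → [0,-1,0,3]
  row2 -= -1·row0 → [0,-1,-1,5]
  row3 -= 3·row0 → [0,2,-3,-3]
  row2 -= 1·row1 → [0,0,-1,2]
  row3 -= -2·row1 → [0,0,-3,3]
  row3 -= 3·row2 → [0,0,0,-3]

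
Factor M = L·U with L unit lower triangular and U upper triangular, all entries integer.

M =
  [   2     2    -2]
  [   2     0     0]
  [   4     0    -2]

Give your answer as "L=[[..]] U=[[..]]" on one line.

  R1 -= 1·R0 → [0,-2,2]
  R2 -= 2·R0 → [0,-4,2]
  R2 -= 2·R1 → [0,0,-2]

L=[[1,0,0],[1,1,0],[2,2,1]] U=[[2,2,-2],[0,-2,2],[0,0,-2]]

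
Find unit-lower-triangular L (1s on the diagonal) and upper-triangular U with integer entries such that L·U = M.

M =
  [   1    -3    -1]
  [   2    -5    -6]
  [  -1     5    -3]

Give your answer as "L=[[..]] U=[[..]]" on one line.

  row1 -= 2·row0 → [0,1,-4]
  row2 -= -1·row0 → [0,2,-4]
  row2 -= 2·row1 → [0,0,4]

L=[[1,0,0],[2,1,0],[-1,2,1]] U=[[1,-3,-1],[0,1,-4],[0,0,4]]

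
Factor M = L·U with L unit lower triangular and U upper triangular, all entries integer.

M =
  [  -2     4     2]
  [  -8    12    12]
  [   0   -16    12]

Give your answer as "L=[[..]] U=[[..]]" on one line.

L=[[1,0,0],[4,1,0],[0,4,1]] U=[[-2,4,2],[0,-4,4],[0,0,-4]]

  R1 -= 4·R0 → [0,-4,4]
  R2 -= 0·R0 → [0,-16,12]
  R2 -= 4·R1 → [0,0,-4]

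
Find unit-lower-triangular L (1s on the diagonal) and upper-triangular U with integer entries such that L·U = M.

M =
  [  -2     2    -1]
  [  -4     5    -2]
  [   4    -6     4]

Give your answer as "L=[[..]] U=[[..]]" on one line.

L=[[1,0,0],[2,1,0],[-2,-2,1]] U=[[-2,2,-1],[0,1,0],[0,0,2]]

  R1 -= 2·R0 → [0,1,0]
  R2 -= -2·R0 → [0,-2,2]
  R2 -= -2·R1 → [0,0,2]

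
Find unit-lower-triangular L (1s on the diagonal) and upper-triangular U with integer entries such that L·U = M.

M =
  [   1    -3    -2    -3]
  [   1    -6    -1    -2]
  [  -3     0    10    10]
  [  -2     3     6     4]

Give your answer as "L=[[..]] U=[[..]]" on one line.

L=[[1,0,0,0],[1,1,0,0],[-3,3,1,0],[-2,1,1,1]] U=[[1,-3,-2,-3],[0,-3,1,1],[0,0,1,-2],[0,0,0,-1]]

  R1 -= 1·R0 → [0,-3,1,1]
  R2 -= -3·R0 → [0,-9,4,1]
  R3 -= -2·R0 → [0,-3,2,-2]
  R2 -= 3·R1 → [0,0,1,-2]
  R3 -= 1·R1 → [0,0,1,-3]
  R3 -= 1·R2 → [0,0,0,-1]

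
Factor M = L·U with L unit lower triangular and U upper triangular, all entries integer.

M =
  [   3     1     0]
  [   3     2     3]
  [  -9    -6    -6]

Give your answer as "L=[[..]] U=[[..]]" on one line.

L=[[1,0,0],[1,1,0],[-3,-3,1]] U=[[3,1,0],[0,1,3],[0,0,3]]

  R1 -= 1·R0 → [0,1,3]
  R2 -= -3·R0 → [0,-3,-6]
  R2 -= -3·R1 → [0,0,3]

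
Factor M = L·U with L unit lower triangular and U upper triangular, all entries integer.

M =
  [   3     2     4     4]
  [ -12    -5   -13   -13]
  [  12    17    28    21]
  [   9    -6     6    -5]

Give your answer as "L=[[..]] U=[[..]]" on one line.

L=[[1,0,0,0],[-4,1,0,0],[4,3,1,0],[3,-4,2,1]] U=[[3,2,4,4],[0,3,3,3],[0,0,3,-4],[0,0,0,3]]

  R1 -= -4·R0 → [0,3,3,3]
  R2 -= 4·R0 → [0,9,12,5]
  R3 -= 3·R0 → [0,-12,-6,-17]
  R2 -= 3·R1 → [0,0,3,-4]
  R3 -= -4·R1 → [0,0,6,-5]
  R3 -= 2·R2 → [0,0,0,3]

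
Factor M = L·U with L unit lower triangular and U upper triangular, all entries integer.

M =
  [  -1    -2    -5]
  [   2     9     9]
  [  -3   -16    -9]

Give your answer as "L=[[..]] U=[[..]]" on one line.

  row1 -= -2·row0 → [0,5,-1]
  row2 -= 3·row0 → [0,-10,6]
  row2 -= -2·row1 → [0,0,4]

L=[[1,0,0],[-2,1,0],[3,-2,1]] U=[[-1,-2,-5],[0,5,-1],[0,0,4]]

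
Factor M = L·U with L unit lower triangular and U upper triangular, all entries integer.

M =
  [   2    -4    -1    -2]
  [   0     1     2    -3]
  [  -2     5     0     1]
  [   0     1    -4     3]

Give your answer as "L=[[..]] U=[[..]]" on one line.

L=[[1,0,0,0],[0,1,0,0],[-1,1,1,0],[0,1,2,1]] U=[[2,-4,-1,-2],[0,1,2,-3],[0,0,-3,2],[0,0,0,2]]

  row1 -= 0·row0 → [0,1,2,-3]
  row2 -= -1·row0 → [0,1,-1,-1]
  row3 -= 0·row0 → [0,1,-4,3]
  row2 -= 1·row1 → [0,0,-3,2]
  row3 -= 1·row1 → [0,0,-6,6]
  row3 -= 2·row2 → [0,0,0,2]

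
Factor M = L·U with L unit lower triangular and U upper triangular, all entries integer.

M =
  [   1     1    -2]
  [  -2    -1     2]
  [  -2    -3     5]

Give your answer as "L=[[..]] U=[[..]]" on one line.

  R1 -= -2·R0 → [0,1,-2]
  R2 -= -2·R0 → [0,-1,1]
  R2 -= -1·R1 → [0,0,-1]

L=[[1,0,0],[-2,1,0],[-2,-1,1]] U=[[1,1,-2],[0,1,-2],[0,0,-1]]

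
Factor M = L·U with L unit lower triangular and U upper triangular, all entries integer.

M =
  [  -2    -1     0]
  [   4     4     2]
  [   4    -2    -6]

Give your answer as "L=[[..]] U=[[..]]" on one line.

  row1 -= -2·row0 → [0,2,2]
  row2 -= -2·row0 → [0,-4,-6]
  row2 -= -2·row1 → [0,0,-2]

L=[[1,0,0],[-2,1,0],[-2,-2,1]] U=[[-2,-1,0],[0,2,2],[0,0,-2]]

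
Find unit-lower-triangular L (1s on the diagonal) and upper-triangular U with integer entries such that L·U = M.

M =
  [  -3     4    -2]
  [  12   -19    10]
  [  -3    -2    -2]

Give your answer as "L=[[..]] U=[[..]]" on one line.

  R1 -= -4·R0 → [0,-3,2]
  R2 -= 1·R0 → [0,-6,0]
  R2 -= 2·R1 → [0,0,-4]

L=[[1,0,0],[-4,1,0],[1,2,1]] U=[[-3,4,-2],[0,-3,2],[0,0,-4]]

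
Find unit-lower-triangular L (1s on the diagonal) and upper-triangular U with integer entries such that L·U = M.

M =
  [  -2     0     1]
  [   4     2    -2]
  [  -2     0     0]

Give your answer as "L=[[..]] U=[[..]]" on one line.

L=[[1,0,0],[-2,1,0],[1,0,1]] U=[[-2,0,1],[0,2,0],[0,0,-1]]

  r1 -= -2·r0 → [0,2,0]
  r2 -= 1·r0 → [0,0,-1]
  r2 -= 0·r1 → [0,0,-1]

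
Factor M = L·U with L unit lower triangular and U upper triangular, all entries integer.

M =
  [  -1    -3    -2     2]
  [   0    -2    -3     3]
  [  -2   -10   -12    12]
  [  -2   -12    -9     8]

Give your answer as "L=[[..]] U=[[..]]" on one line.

L=[[1,0,0,0],[0,1,0,0],[2,2,1,0],[2,3,-2,1]] U=[[-1,-3,-2,2],[0,-2,-3,3],[0,0,-2,2],[0,0,0,-1]]

  R1 -= 0·R0 → [0,-2,-3,3]
  R2 -= 2·R0 → [0,-4,-8,8]
  R3 -= 2·R0 → [0,-6,-5,4]
  R2 -= 2·R1 → [0,0,-2,2]
  R3 -= 3·R1 → [0,0,4,-5]
  R3 -= -2·R2 → [0,0,0,-1]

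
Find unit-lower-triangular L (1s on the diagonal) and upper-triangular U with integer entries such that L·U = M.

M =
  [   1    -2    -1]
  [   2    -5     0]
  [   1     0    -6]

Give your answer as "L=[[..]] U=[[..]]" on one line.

  R1 -= 2·R0 → [0,-1,2]
  R2 -= 1·R0 → [0,2,-5]
  R2 -= -2·R1 → [0,0,-1]

L=[[1,0,0],[2,1,0],[1,-2,1]] U=[[1,-2,-1],[0,-1,2],[0,0,-1]]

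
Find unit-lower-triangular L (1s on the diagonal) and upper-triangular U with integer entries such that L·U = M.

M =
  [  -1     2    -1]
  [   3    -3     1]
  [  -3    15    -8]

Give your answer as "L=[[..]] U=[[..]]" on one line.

L=[[1,0,0],[-3,1,0],[3,3,1]] U=[[-1,2,-1],[0,3,-2],[0,0,1]]

  row1 -= -3·row0 → [0,3,-2]
  row2 -= 3·row0 → [0,9,-5]
  row2 -= 3·row1 → [0,0,1]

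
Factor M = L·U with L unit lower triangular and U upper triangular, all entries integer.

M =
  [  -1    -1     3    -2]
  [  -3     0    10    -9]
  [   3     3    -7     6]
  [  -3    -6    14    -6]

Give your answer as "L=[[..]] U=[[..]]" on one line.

  r1 -= 3·r0 → [0,3,1,-3]
  r2 -= -3·r0 → [0,0,2,0]
  r3 -= 3·r0 → [0,-3,5,0]
  r2 -= 0·r1 → [0,0,2,0]
  r3 -= -1·r1 → [0,0,6,-3]
  r3 -= 3·r2 → [0,0,0,-3]

L=[[1,0,0,0],[3,1,0,0],[-3,0,1,0],[3,-1,3,1]] U=[[-1,-1,3,-2],[0,3,1,-3],[0,0,2,0],[0,0,0,-3]]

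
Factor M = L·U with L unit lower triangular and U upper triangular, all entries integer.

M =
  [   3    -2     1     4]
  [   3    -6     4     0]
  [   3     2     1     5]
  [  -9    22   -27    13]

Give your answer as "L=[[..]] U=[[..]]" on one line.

L=[[1,0,0,0],[1,1,0,0],[1,-1,1,0],[-3,-4,-4,1]] U=[[3,-2,1,4],[0,-4,3,-4],[0,0,3,-3],[0,0,0,-3]]

  r1 -= 1·r0 → [0,-4,3,-4]
  r2 -= 1·r0 → [0,4,0,1]
  r3 -= -3·r0 → [0,16,-24,25]
  r2 -= -1·r1 → [0,0,3,-3]
  r3 -= -4·r1 → [0,0,-12,9]
  r3 -= -4·r2 → [0,0,0,-3]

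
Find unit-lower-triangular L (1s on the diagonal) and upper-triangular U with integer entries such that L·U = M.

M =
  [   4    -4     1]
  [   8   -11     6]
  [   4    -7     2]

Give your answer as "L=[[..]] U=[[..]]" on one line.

L=[[1,0,0],[2,1,0],[1,1,1]] U=[[4,-4,1],[0,-3,4],[0,0,-3]]

  row1 -= 2·row0 → [0,-3,4]
  row2 -= 1·row0 → [0,-3,1]
  row2 -= 1·row1 → [0,0,-3]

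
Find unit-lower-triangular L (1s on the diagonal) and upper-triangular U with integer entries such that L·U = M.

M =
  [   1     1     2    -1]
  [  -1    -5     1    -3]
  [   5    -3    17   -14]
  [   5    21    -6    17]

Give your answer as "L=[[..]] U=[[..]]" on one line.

  r1 -= -1·r0 → [0,-4,3,-4]
  r2 -= 5·r0 → [0,-8,7,-9]
  r3 -= 5·r0 → [0,16,-16,22]
  r2 -= 2·r1 → [0,0,1,-1]
  r3 -= -4·r1 → [0,0,-4,6]
  r3 -= -4·r2 → [0,0,0,2]

L=[[1,0,0,0],[-1,1,0,0],[5,2,1,0],[5,-4,-4,1]] U=[[1,1,2,-1],[0,-4,3,-4],[0,0,1,-1],[0,0,0,2]]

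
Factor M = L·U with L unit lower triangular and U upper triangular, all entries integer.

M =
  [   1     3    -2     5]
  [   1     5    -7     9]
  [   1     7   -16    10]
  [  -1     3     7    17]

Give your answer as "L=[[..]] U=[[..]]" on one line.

  R1 -= 1·R0 → [0,2,-5,4]
  R2 -= 1·R0 → [0,4,-14,5]
  R3 -= -1·R0 → [0,6,5,22]
  R2 -= 2·R1 → [0,0,-4,-3]
  R3 -= 3·R1 → [0,0,20,10]
  R3 -= -5·R2 → [0,0,0,-5]

L=[[1,0,0,0],[1,1,0,0],[1,2,1,0],[-1,3,-5,1]] U=[[1,3,-2,5],[0,2,-5,4],[0,0,-4,-3],[0,0,0,-5]]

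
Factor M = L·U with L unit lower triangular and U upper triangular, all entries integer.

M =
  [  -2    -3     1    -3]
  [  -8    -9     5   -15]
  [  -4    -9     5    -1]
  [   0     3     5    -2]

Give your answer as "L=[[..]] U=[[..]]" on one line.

L=[[1,0,0,0],[4,1,0,0],[2,-1,1,0],[0,1,1,1]] U=[[-2,-3,1,-3],[0,3,1,-3],[0,0,4,2],[0,0,0,-1]]

  row1 -= 4·row0 → [0,3,1,-3]
  row2 -= 2·row0 → [0,-3,3,5]
  row3 -= 0·row0 → [0,3,5,-2]
  row2 -= -1·row1 → [0,0,4,2]
  row3 -= 1·row1 → [0,0,4,1]
  row3 -= 1·row2 → [0,0,0,-1]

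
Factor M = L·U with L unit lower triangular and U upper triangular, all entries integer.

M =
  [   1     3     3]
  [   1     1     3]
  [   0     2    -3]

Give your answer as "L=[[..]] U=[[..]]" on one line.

  r1 -= 1·r0 → [0,-2,0]
  r2 -= 0·r0 → [0,2,-3]
  r2 -= -1·r1 → [0,0,-3]

L=[[1,0,0],[1,1,0],[0,-1,1]] U=[[1,3,3],[0,-2,0],[0,0,-3]]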